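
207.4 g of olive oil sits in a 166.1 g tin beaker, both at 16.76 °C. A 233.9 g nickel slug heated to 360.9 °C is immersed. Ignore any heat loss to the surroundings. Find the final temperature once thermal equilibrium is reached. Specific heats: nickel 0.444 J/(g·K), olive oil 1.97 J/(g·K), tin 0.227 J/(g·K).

T_f is the heat-capacity-weighted average of the initial temperatures:
T_f = (103.85·360.9 + 408.58·16.76 + 37.7·16.76) / (103.85 + 408.58 + 37.7)
    = 44960 / 550.13 ≈ 81.73 °C

T_f ≈ 81.7 °C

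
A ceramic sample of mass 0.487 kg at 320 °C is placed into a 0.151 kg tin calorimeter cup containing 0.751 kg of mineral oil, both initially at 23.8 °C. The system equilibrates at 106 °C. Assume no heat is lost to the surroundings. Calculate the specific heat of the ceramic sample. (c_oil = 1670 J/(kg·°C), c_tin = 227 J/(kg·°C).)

Let T be the final temperature. ΣQ_i = 0:
0.487·c·(106 − 320) + 0.751·1670·(106 − 23.8) + 0.151·227·(106 − 23.8) = 0
-104.22 c = -105910
c = -105910/-104.22 ≈ 1016 J/(kg·°C)

c ≈ 1020 J/(kg·°C)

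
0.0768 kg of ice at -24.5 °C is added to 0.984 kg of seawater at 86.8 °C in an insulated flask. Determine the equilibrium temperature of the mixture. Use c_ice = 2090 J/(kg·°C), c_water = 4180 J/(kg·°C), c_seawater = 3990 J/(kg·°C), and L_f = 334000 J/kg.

T_f ≈ 73.3 °C

Heat gained plus heat lost sum to zero:
warm ice to 0 °C: 0.0768·2090·(0 − (-24.5)) = 3932.5
  melt ice: 0.0768·334000 = 25651
  warm the meltwater: 321.02 T
  seawater: 3926.2(T − 86.8)
4247.2 T = 340791 − 29584 = 311207
T ≈ 73.27 °C. Since T > 0 °C, the all-ice-melts assumption holds.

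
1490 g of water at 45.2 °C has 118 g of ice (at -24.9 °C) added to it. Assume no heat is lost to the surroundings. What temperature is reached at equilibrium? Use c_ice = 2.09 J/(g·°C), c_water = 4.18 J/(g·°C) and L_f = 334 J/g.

Energy balance with sensible and latent terms:
warm ice to 0 °C: 118·2.09·(0 − (-24.9)) = 6140.8; fusion: m_ice L_f = 118·334 = 39412; warm the meltwater: 493.24 T; water: 6228.2(T − 45.2)
6721.4 T = 281515 − 45553 = 235962
T ≈ 35.11 °C — above 0 °C, consistent with complete melting.

T_f ≈ 35.1 °C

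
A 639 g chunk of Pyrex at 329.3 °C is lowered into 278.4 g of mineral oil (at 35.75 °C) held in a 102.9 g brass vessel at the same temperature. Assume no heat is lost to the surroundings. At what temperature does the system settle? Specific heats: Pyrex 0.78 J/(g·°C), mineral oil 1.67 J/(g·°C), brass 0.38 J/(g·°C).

T_f = Σ m_i c_i T_i / Σ m_i c_i:
T_f = (498.42*329.3 + 464.93*35.75 + 39.1*35.75) / (498.42 + 464.93 + 39.1)
    = 182149 / 1002.4 ≈ 181.70 °C

T_f ≈ 181.7 °C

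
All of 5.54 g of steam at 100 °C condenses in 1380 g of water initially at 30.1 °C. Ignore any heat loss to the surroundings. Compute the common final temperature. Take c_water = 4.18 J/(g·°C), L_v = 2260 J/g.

Net heat exchanged in the isolated system is zero:
steam→water at 100 °C releases m L_v = 5.54·2260 = 12520; condensed water 100 °C→T: 23.16(T − 100); original water: 5768.4(T − 30.1)
5791.6 T = 12520 + 2315.7 + 173629 = 188465
T ≈ 32.54 °C — below 100 °C, confirming all the steam condensed.

T_f ≈ 32.5 °C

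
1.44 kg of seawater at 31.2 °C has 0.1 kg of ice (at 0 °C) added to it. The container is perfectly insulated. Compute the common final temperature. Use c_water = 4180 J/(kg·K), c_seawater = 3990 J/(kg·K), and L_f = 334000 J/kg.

T_f ≈ 23.7 °C

Setting the total heat transfer to zero:
latent heat to melt: 0.1×334000 = 33400
  meltwater 0→T: 0.1×4180×T = 418 T
  seawater: 5745.6(T − 31.2)
6163.6 T = 179263 − 33400 = 145863
T ≈ 23.67 °C — above 0 °C, consistent with complete melting.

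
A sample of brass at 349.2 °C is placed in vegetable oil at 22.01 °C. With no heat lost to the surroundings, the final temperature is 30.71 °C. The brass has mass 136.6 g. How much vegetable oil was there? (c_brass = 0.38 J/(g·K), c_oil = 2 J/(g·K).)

|Q_brass| = |Q_oil|:
136.6·0.38·(349.2 − 30.71) = m·2·(30.71 − 22.01)
17.4 m = 16532  ⇒  m ≈ 950.1 g

m ≈ 950 g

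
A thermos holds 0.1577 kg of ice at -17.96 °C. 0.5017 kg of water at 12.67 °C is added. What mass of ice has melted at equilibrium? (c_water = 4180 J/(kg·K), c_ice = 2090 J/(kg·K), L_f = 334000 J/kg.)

m_melted ≈ 0.0618 kg

Water can give up m c ΔT = 0.5017·4180·12.67 = 26570 J before reaching 0 °C.
Of that, 0.1577·2090·17.96 = 5919.5 J goes to bring the ice to 0 °C, leaving 20651 J.
Fully melting the ice requires m_ice L_f = 0.1577·334000 = 52672 J.
That's not enough to melt it all — equilibrium is at 0 °C with ice remaining.
m_melted·334000 = 20651  ⇒  m_melted ≈ 0.06183 kg.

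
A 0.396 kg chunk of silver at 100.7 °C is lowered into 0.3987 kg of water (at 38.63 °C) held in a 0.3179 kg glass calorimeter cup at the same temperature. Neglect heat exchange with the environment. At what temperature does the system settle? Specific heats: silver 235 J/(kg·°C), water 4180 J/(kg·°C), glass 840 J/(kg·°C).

T_f is the heat-capacity-weighted average of the initial temperatures:
T_f = (93.06·100.7 + 1666.6·38.63 + 267.04·38.63) / (93.06 + 1666.6 + 267.04)
    = 84066 / 2026.7 ≈ 41.48 °C

T_f ≈ 41.5 °C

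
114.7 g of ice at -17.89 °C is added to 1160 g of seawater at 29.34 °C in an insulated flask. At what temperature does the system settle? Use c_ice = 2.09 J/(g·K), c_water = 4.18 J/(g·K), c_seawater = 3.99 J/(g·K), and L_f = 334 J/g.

Heat gained plus heat lost sum to zero:
ice -17.89→0 °C: 114.7×2.09×17.89 = 4288.6
  latent heat to melt: 114.7×334 = 38310
  warm the meltwater: 479.45 T
  seawater: 4628.4(T − 29.34)
5107.8 T = 135797 − 42598 = 93199
T ≈ 18.25 °C. Since T > 0 °C, the all-ice-melts assumption holds.

T_f ≈ 18.2 °C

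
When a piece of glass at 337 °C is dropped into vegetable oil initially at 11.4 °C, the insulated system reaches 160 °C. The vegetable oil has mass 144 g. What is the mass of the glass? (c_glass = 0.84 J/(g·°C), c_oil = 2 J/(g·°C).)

m ≈ 288 g

Heat lost by the glass = heat gained by the oil:
m·0.84·(337 − 160) = 144·2·(160 − 11.4)
148.68 m = 42797  ⇒  m ≈ 287.8 g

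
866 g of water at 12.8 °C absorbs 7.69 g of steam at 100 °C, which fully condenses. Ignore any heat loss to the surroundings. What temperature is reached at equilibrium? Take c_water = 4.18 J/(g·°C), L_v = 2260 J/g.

T_f ≈ 18.3 °C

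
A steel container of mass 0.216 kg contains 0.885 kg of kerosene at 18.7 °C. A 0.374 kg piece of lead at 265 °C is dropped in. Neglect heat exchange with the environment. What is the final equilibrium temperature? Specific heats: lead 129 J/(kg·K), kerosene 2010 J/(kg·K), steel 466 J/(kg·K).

Energy conservation, ΣQ = 0:
0.374*129*(T − 265) + 0.885*2010*(T − 18.7) + 0.216*466*(T − 18.7) = 0
48.25(T − 265) + 1778.8(T − 18.7) + 100.66(T − 18.7) = 0
(48.25 + 1778.8 + 100.66) T = 48.25*265 + 1778.8*18.7 + 100.66*18.7
T = 47932/1927.8 ≈ 24.86 °C

T_f ≈ 24.9 °C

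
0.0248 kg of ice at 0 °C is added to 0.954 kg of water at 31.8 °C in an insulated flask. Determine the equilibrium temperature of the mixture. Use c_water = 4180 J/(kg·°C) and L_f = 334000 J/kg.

T_f ≈ 29.0 °C

Let T be the final temperature. ΣQ_i = 0:
latent heat to melt: 0.0248·334000 = 8283.2
  meltwater 0→T: 0.0248·4180·T = 103.66 T
  water: 3987.7(T − 31.8)
4091.4 T = 126809 − 8283.2 = 118526
T ≈ 28.97 °C. Since T > 0 °C, the all-ice-melts assumption holds.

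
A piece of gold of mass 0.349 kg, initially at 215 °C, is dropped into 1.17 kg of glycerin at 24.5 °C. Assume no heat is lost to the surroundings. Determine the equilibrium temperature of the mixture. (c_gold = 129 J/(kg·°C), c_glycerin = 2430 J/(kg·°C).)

T_f ≈ 27.5 °C

T_f is the heat-capacity-weighted average of the initial temperatures:
T_f = (45.02*215 + 2843.1*24.5) / (45.02 + 2843.1)
    = 79335 / 2888.1 ≈ 27.47 °C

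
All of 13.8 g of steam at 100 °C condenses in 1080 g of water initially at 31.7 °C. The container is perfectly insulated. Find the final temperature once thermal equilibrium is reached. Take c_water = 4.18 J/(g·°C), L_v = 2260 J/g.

T_f ≈ 39.4 °C

Energy balance with sensible and latent terms:
condense steam: −13.8·2260 = −31188
  condensate cools 100→T: 13.8·4.18·(T − 100) = 57.68(T − 100)
  original water: 4514.4(T − 31.7)
4572.1 T = 31188 + 5768.4 + 143106 = 180063
T ≈ 39.38 °C, under the boiling point, so the assumption holds.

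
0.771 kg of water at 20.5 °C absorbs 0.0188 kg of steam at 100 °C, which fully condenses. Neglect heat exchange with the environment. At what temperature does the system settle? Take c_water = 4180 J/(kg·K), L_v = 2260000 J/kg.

T_f ≈ 35.3 °C

Energy conservation, ΣQ = 0:
latent heat released on condensation: 0.0188·2260000 = 42488
  condensed water 100 °C→T: 78.58(T − 100)
  water warms: 0.771·4180·(T − 20.5) = 3222.8(T − 20.5)
3301.4 T = 42488 + 7858.4 + 66067 = 116413
T ≈ 35.26 °C — below 100 °C, confirming all the steam condensed.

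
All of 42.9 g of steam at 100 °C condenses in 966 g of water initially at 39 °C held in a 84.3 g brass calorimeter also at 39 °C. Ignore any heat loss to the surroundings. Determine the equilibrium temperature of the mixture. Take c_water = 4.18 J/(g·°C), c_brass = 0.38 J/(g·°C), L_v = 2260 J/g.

T_f ≈ 64.4 °C

Setting the total heat transfer to zero:
latent heat released on condensation: 42.9·2260 = 96954; condensed water 100 °C→T: 179.32(T − 100); water warms: 966·4.18·(T − 39) = 4037.9(T − 39); cup: 32.03(T − 39)
4249.2 T = 96954 + 17932 + 158727 = 273613
T ≈ 64.39 °C, under the boiling point, so the assumption holds.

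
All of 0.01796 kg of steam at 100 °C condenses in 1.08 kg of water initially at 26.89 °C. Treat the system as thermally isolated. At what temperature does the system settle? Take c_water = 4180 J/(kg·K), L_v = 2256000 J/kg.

T_f ≈ 36.9 °C

Sum of m c ΔT and latent-heat terms is zero:
steam→water at 100 °C releases m L_v = 0.01796×2256000 = 40518
  condensed water 100 °C→T: 75.07(T − 100)
  water warms: 1.08×4180×(T − 26.89) = 4514.4(T − 26.89)
4589.5 T = 40518 + 7507.3 + 121392 = 169417
T ≈ 36.91 °C (< 100 °C, so full condensation is consistent).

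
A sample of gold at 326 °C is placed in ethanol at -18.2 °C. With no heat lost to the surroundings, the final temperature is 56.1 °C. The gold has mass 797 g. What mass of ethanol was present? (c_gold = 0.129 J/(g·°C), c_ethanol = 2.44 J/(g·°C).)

m ≈ 153 g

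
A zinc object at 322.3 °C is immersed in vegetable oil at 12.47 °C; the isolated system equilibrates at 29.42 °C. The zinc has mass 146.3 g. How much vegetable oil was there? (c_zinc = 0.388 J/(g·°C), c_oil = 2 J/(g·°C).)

Net heat exchanged in the isolated system is zero:
146.3·0.388·(29.42 − 322.3) + m·2·(29.42 − 12.47) = 0
33.9 m = 16625
m = 16625/33.9 ≈ 490.4 g

m ≈ 490 g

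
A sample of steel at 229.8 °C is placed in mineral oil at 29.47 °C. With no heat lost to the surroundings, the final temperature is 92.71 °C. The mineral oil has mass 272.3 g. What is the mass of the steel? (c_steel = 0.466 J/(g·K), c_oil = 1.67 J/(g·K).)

Net heat exchanged in the isolated system is zero:
m×0.466×(92.71 − 229.8) + 272.3×1.67×(92.71 − 29.47) = 0
-63.88 m = -28758
m = -28758/-63.88 ≈ 450.2 g

m ≈ 450 g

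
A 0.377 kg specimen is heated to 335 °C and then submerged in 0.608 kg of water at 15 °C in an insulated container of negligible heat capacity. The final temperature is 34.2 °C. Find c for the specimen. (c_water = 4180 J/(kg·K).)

m_s c (T_s − T_f) = m_water c_water (T_f − T_0):
0.377·c·(335 − 34.2) = 0.608·4180·(34.2 − 15)
113.4 c = 48796  ⇒  c ≈ 430.3 J/(kg·K)

c ≈ 430 J/(kg·K)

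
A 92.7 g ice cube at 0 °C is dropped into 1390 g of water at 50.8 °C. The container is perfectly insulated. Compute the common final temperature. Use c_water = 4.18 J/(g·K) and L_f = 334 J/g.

Sum of m c ΔT and latent-heat terms is zero:
latent heat to melt: 92.7·334 = 30962; meltwater 0→T: 92.7·4.18·T = 387.49 T; water: 5810.2(T − 50.8)
6197.7 T = 295158 − 30962 = 264196
T ≈ 42.63 °C. Since T > 0 °C, the all-ice-melts assumption holds.

T_f ≈ 42.6 °C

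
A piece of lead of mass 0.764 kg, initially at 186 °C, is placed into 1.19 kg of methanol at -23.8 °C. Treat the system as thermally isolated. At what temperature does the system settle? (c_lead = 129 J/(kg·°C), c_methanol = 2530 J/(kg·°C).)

Net heat exchanged in the isolated system is zero:
0.764*129*(T − 186) + 1.19*2530*(T − (-23.8)) = 0
(98.56 + 3010.7) T = 98.56*186 + 3010.7*(-23.8)
T = -53323/3109.3 ≈ -17.15 °C

T_f ≈ -17.1 °C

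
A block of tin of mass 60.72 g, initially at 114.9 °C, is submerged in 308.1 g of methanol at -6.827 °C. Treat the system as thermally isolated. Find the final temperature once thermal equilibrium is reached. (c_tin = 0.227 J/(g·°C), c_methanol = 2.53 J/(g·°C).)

T_f ≈ -4.7 °C

Heat lost by the tin equals heat gained by the methanol:
60.72·0.227·(114.9 − T) = 308.1·2.53·(T − (-6.827))
13.78(114.9 − T) = 779.49(T − (-6.827))
793.28 T = -3737.9  ⇒  T ≈ -4.71 °C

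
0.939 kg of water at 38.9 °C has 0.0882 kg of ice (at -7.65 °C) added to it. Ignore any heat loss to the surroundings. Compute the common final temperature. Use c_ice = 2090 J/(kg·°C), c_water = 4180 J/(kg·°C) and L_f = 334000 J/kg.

Energy balance with sensible and latent terms:
ice -7.65→0 °C: 0.0882×2090×7.65 = 1410.2
  latent heat to melt: 0.0882×334000 = 29459
  warm the meltwater: 368.68 T
  water cools: 0.939×4180×(T − 38.9) = 3925(T − 38.9)
4293.7 T = 152683 − 30869 = 121814
T ≈ 28.37 °C (positive, so assuming full melt was valid).

T_f ≈ 28.4 °C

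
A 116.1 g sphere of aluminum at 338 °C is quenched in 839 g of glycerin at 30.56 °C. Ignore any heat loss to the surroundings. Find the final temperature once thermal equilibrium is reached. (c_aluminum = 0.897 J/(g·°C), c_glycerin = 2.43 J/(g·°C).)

T_f ≈ 45.5 °C

Taking heat into each body as positive, Σ m c ΔT = 0:
116.1*0.897*(T − 338) + 839*2.43*(T − 30.56) = 0
2142.9 T = 97505
T ≈ 45.50 °C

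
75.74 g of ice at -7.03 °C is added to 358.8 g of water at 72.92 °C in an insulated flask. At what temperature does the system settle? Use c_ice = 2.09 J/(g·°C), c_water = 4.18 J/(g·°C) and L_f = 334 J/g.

T_f ≈ 45.7 °C

Energy balance with sensible and latent terms:
warm ice to 0 °C: 75.74×2.09×(0 − (-7.03)) = 1112.8; melt ice: 75.74×334 = 25297; warm the meltwater: 316.59 T; water: 1499.8(T − 72.92)
1816.4 T = 109364 − 26410 = 82954
T ≈ 45.67 °C. Since T > 0 °C, the all-ice-melts assumption holds.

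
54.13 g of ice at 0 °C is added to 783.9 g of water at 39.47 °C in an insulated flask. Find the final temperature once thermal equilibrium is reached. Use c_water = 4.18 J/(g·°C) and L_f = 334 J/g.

T_f ≈ 31.8 °C

Sum of m c ΔT and latent-heat terms is zero:
latent heat to melt: 54.13×334 = 18079
  warm the meltwater: 226.26 T
  water cools: 783.9×4.18×(T − 39.47) = 3276.7(T − 39.47)
3503 T = 129331 − 18079 = 111252
T ≈ 31.76 °C. Since T > 0 °C, the all-ice-melts assumption holds.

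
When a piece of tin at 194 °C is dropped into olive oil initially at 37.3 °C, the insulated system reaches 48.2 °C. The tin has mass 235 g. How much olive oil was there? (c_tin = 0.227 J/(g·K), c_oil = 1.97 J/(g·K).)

Heat lost by the tin = heat gained by the oil:
235×0.227×(194 − 48.2) = m×1.97×(48.2 − 37.3)
21.47 m = 7777.7  ⇒  m ≈ 362.2 g

m ≈ 362 g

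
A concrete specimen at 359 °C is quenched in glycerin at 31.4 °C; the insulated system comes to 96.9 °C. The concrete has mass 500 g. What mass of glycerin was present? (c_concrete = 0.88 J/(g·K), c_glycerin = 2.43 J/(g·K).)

|Q_concrete| = |Q_glycerin|:
500·0.88·(359 − 96.9) = m·2.43·(96.9 − 31.4)
159.17 m = 115324  ⇒  m ≈ 724.6 g

m ≈ 725 g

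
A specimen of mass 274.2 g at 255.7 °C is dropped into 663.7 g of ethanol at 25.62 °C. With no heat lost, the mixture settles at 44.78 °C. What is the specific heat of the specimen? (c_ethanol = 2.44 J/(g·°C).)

c ≈ 0.537 J/(g·°C)

Taking heat into each body as positive, Σ m c ΔT = 0:
274.2×c×(44.78 − 255.7) + 663.7×2.44×(44.78 − 25.62) = 0
-57834 c = -31028
c = -31028/-57834 ≈ 0.5365 J/(g·°C)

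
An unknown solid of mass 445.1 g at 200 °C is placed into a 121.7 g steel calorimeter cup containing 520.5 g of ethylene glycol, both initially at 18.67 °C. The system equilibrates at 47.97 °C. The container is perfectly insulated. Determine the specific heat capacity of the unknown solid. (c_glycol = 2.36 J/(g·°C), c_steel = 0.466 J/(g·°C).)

Energy conservation, ΣQ = 0:
445.1×c×(47.97 − 200) + 520.5×2.36×(47.97 − 18.67) + 121.7×0.466×(47.97 − 18.67) = 0
-67669 c = -37653
c = -37653/-67669 ≈ 0.5564 J/(g·°C)

c ≈ 0.556 J/(g·°C)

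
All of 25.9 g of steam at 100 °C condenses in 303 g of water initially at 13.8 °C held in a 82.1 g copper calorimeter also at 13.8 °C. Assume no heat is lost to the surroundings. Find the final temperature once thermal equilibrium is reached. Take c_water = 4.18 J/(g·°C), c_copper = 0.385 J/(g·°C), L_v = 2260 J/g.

T_f ≈ 62.1 °C

Setting the total heat transfer to zero:
latent heat released on condensation: 25.9×2260 = 58534; condensate cools 100→T: 25.9×4.18×(T − 100) = 108.26(T − 100); water warms: 303×4.18×(T − 13.8) = 1266.5(T − 13.8); cup: 31.61(T − 13.8)
1406.4 T = 58534 + 10826 + 17914 = 87275
T ≈ 62.05 °C, under the boiling point, so the assumption holds.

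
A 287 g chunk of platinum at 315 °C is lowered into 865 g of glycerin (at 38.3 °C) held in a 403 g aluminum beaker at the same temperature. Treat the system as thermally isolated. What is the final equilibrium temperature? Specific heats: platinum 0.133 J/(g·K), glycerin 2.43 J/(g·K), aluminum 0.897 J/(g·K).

With ΣQ=0 the equilibrium temperature is the m·c-weighted mean:
T_f = (38.17·315 + 2102·38.3 + 361.49·38.3) / (38.17 + 2102 + 361.49)
    = 106374 / 2501.6 ≈ 42.52 °C

T_f ≈ 42.5 °C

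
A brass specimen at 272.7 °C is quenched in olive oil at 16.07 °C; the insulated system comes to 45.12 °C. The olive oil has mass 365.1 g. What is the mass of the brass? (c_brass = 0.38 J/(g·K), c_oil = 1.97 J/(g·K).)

m ≈ 242 g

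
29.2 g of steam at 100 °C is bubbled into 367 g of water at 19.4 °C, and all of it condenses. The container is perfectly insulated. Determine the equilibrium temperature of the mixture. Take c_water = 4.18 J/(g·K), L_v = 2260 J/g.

T_f ≈ 65.2 °C

Sum of m c ΔT and latent-heat terms is zero:
condense steam: −29.2×2260 = −65992
  condensed water 100 °C→T: 122.06(T − 100)
  original water: 1534.1(T − 19.4)
1656.1 T = 65992 + 12206 + 29761 = 107958
T ≈ 65.19 °C — below 100 °C, confirming all the steam condensed.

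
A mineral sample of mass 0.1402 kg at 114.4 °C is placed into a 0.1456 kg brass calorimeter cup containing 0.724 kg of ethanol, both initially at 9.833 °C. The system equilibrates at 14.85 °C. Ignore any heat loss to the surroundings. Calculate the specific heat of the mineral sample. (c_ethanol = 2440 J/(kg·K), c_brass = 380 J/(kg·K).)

c ≈ 655 J/(kg·K)

Setting the total heat transfer to zero:
0.1402·c·(14.85 − 114.4) + 0.724·2440·(14.85 − 9.833) + 0.1456·380·(14.85 − 9.833) = 0
-13.96 c = -9140.4
c = -9140.4/-13.96 ≈ 654.9 J/(kg·K)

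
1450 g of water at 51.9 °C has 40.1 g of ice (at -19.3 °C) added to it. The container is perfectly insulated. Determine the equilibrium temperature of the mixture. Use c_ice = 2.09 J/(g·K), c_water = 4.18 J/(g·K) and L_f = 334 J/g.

Setting the total heat transfer to zero:
warm ice to 0 °C: 40.1×2.09×(0 − (-19.3)) = 1617.5
  latent heat to melt: 40.1×334 = 13393
  meltwater 0→T: 40.1×4.18×T = 167.62 T
  water cools: 1450×4.18×(T − 51.9) = 6061(T − 51.9)
6228.6 T = 314566 − 15011 = 299555
T ≈ 48.09 °C — above 0 °C, consistent with complete melting.

T_f ≈ 48.1 °C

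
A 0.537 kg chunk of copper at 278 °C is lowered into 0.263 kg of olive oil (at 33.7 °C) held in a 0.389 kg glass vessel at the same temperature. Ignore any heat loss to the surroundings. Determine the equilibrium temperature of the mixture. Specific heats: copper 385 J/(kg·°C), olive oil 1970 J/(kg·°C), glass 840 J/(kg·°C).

T_f ≈ 81.7 °C

Taking heat into each body as positive, Σ m c ΔT = 0:
0.537·385·(T − 278) + 0.263·1970·(T − 33.7) + 0.389·840·(T − 33.7) = 0
206.75(T − 278) + 518.11(T − 33.7) + 326.76(T − 33.7) = 0
1051.6 T = 85947
T ≈ 81.73 °C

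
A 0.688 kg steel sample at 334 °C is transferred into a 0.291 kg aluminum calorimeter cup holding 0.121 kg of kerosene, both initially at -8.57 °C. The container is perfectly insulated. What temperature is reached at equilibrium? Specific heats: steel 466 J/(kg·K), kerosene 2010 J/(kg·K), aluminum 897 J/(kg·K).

Setting the total heat transfer to zero:
0.688*466*(T − 334) + 0.121*2010*(T − (-8.57)) + 0.291*897*(T − (-8.57)) = 0
320.61(T − 334) + 243.21(T − (-8.57)) + 261.03(T − (-8.57)) = 0
824.84 T = 102762
T = 102762/824.84 ≈ 124.58 °C

T_f ≈ 124.6 °C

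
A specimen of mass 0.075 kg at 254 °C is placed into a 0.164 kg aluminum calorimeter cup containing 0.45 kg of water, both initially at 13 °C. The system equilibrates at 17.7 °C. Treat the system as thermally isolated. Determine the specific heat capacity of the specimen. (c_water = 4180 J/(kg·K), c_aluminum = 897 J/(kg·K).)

Net heat exchanged in the isolated system is zero:
0.075·c·(17.7 − 254) + 0.45·4180·(17.7 − 13) + 0.164·897·(17.7 − 13) = 0
-17.72 c = -9532.1
c = -9532.1/-17.72 ≈ 537.9 J/(kg·K)

c ≈ 538 J/(kg·K)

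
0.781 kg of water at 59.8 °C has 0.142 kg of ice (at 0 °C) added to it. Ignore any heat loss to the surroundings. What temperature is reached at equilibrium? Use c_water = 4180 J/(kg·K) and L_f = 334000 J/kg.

Taking heat into each body as positive, Σ m c ΔT = 0:
latent heat to melt: 0.142×334000 = 47428; meltwater 0→T: 0.142×4180×T = 593.56 T; water: 3264.6(T − 59.8)
3858.1 T = 195222 − 47428 = 147794
T ≈ 38.31 °C — above 0 °C, consistent with complete melting.

T_f ≈ 38.3 °C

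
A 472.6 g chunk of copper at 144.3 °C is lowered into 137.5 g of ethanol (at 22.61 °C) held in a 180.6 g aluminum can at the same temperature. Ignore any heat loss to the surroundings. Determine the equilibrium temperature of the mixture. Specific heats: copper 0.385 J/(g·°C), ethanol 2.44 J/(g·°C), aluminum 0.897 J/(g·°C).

T_f ≈ 55.2 °C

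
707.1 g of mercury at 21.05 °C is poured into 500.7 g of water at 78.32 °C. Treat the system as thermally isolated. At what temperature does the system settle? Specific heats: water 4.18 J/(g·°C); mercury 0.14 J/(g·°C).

T_f ≈ 75.7 °C

T_f is the heat-capacity-weighted average of the initial temperatures:
T_f = (2092.9×78.32 + 98.99×21.05) / (2092.9 + 98.99)
    = 166002 / 2191.9 ≈ 75.73 °C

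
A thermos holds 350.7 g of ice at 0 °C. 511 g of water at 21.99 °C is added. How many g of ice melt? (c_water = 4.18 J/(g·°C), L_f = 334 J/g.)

Heat available from the water dropping to 0 °C: 511·4.18·21.99 = 46970 J.
Fully melting the ice requires m_ice L_f = 350.7·334 = 117134 J.
Since 46970 < 117134 J, not all the ice melts; equilibrium is at 0 °C.
m_melt = 46970 / L_f = 140.6 g.

m_melted ≈ 141 g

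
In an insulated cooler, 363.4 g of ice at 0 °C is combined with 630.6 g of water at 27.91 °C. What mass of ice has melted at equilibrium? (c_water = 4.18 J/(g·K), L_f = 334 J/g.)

m_melted ≈ 220 g

Heat available from the water dropping to 0 °C: 630.6·4.18·27.91 = 73568 J.
Fully melting the ice requires m_ice L_f = 363.4·334 = 121376 J.
Since 73568 < 121376 J, not all the ice melts; equilibrium is at 0 °C.
m_melt = 73568 / L_f = 220.3 g.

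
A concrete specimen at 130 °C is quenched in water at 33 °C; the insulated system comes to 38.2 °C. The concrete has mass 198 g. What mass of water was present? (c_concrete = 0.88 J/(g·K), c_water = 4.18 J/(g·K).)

m ≈ 736 g

Let T be the final temperature. ΣQ_i = 0:
198·0.88·(38.2 − 130) + m·4.18·(38.2 − 33) = 0
21.74 m = 15995
m = 15995/21.74 ≈ 735.9 g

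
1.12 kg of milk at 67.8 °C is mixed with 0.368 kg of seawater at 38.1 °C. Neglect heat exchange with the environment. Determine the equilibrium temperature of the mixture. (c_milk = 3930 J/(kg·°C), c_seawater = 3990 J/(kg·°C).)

T_f ≈ 60.4 °C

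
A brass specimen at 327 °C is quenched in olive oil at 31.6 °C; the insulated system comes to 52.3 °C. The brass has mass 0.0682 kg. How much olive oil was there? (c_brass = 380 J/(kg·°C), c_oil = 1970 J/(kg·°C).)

m ≈ 0.175 kg

Let T be the final temperature. ΣQ_i = 0:
0.0682·380·(52.3 − 327) + m·1970·(52.3 − 31.6) = 0
40779 m = 7119.1
m = 7119.1/40779 ≈ 0.1746 kg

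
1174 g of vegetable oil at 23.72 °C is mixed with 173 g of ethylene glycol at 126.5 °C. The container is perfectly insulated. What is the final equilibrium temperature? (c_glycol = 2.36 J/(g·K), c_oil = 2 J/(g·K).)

Let T be the final temperature. ΣQ_i = 0:
173×2.36×(T − 126.5) + 1174×2×(T − 23.72) = 0
408.28(T − 126.5) + 2348(T − 23.72) = 0
2756.3 T = 107342
T = 107342 / 2756.3 = 38.9 °C

T_f ≈ 38.9 °C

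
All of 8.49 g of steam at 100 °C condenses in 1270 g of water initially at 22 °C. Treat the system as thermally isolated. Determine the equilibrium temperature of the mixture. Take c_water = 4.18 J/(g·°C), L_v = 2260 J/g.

T_f ≈ 26.1 °C

Setting the total heat transfer to zero:
latent heat released on condensation: 8.49·2260 = 19187; condensate cools 100→T: 8.49·4.18·(T − 100) = 35.49(T − 100); original water: 5308.6(T − 22)
5344.1 T = 19187 + 3548.8 + 116789 = 139525
T ≈ 26.11 °C, under the boiling point, so the assumption holds.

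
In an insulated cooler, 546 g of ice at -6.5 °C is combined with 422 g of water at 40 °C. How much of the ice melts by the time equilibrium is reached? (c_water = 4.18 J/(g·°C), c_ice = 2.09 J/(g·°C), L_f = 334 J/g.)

Cooling the water to 0 °C releases 422×4.18×40 = 70558 J.
Warming the ice to 0 °C takes 546×2.09×6.5 = 7417.4 J, leaving 63141 J for melting.
To melt every bit of ice: 546×334 = 182364 J.
63141 J < 182364 J, so only part of the ice melts and the system sits at 0 °C.
m_melted×334 = 63141  ⇒  m_melted ≈ 189 g.

m_melted ≈ 189 g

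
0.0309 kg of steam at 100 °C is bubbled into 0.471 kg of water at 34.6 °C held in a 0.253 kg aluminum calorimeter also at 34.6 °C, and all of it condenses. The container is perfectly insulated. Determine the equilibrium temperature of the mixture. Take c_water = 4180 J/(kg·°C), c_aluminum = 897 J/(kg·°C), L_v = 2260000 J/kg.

T_f ≈ 68.3 °C

Setting the total heat transfer to zero:
condense steam: −0.0309·2260000 = −69834; condensed water 100 °C→T: 129.16(T − 100); water warms: 0.471·4180·(T − 34.6) = 1968.8(T − 34.6); aluminum cup: 0.253·897·(T − 34.6) = 226.94(T − 34.6)
2324.9 T = 69834 + 12916 + 75972 = 158722
T ≈ 68.27 °C — below 100 °C, confirming all the steam condensed.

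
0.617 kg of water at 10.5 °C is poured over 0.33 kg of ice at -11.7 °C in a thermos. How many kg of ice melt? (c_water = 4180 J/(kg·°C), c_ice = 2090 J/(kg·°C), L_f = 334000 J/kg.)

Water can give up m c ΔT = 0.617×4180×10.5 = 27080 J before reaching 0 °C.
Warming the ice to 0 °C takes 0.33×2090×11.7 = 8069.5 J, leaving 19011 J for melting.
Fully melting the ice requires m_ice L_f = 0.33×334000 = 110220 J.
That's not enough to melt it all — equilibrium is at 0 °C with ice remaining.
m_melted×334000 = 19011  ⇒  m_melted ≈ 0.05692 kg.

m_melted ≈ 0.0569 kg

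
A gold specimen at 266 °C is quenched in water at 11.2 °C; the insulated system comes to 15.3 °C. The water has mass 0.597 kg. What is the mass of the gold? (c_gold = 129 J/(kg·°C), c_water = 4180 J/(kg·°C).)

Net heat exchanged in the isolated system is zero:
m×129×(15.3 − 266) + 0.597×4180×(15.3 − 11.2) = 0
-32340 m = -10231
m = -10231/-32340 ≈ 0.3164 kg

m ≈ 0.316 kg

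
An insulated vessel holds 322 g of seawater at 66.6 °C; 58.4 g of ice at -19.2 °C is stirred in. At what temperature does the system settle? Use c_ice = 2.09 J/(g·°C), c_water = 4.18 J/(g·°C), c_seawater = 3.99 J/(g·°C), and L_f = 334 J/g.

Setting the total heat transfer to zero:
warm ice to 0 °C: 58.4·2.09·(0 − (-19.2)) = 2343.5; melt ice: 58.4·334 = 19506; warm the meltwater: 244.11 T; seawater cools: 322·3.99·(T − 66.6) = 1284.8(T − 66.6)
1528.9 T = 85566 − 21849 = 63717
T ≈ 41.68 °C. Since T > 0 °C, the all-ice-melts assumption holds.

T_f ≈ 41.7 °C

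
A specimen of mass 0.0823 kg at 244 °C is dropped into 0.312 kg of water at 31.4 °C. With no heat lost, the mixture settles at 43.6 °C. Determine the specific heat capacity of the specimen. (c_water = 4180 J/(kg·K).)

m_s c (T_s − T_f) = m_water c_water (T_f − T_0):
0.0823·c·(244 − 43.6) = 0.312·4180·(43.6 − 31.4)
16.49 c = 15911  ⇒  c ≈ 964.7 J/(kg·K)

c ≈ 965 J/(kg·K)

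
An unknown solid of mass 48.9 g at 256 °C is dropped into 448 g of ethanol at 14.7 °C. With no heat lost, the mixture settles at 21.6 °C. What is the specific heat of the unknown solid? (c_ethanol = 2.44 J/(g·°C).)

m_s c (T_s − T_f) = m_ethanol c_ethanol (T_f − T_0):
48.9×c×(256 − 21.6) = 448×2.44×(21.6 − 14.7)
11462 c = 7542.5  ⇒  c ≈ 0.658 J/(g·°C)

c ≈ 0.658 J/(g·°C)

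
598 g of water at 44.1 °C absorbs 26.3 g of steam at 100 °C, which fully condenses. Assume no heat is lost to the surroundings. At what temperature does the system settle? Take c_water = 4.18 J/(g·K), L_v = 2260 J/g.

T_f ≈ 69.2 °C

Setting the total heat transfer to zero:
condense steam: −26.3×2260 = −59438; condensed water 100 °C→T: 109.93(T − 100); water warms: 598×4.18×(T − 44.1) = 2499.6(T − 44.1)
2609.6 T = 59438 + 10993 + 110234 = 180666
T ≈ 69.23 °C — below 100 °C, confirming all the steam condensed.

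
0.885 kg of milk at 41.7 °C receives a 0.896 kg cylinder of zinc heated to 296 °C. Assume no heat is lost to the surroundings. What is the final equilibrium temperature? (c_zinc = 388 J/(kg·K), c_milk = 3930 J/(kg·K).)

Energy conservation, ΣQ = 0:
0.896×388×(T − 296) + 0.885×3930×(T − 41.7) = 0
3825.7 T = 247938
T = 247938 / 3825.7 = 64.8 °C

T_f ≈ 64.8 °C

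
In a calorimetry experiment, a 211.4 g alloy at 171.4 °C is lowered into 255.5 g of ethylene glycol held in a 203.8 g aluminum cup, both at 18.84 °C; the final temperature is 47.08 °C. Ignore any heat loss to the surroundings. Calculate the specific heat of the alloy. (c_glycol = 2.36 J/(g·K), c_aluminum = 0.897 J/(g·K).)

Let T be the final temperature. ΣQ_i = 0:
211.4×c×(47.08 − 171.4) + 255.5×2.36×(47.08 − 18.84) + 203.8×0.897×(47.08 − 18.84) = 0
-26281 c = -22191
c = -22191/-26281 ≈ 0.8444 J/(g·K)

c ≈ 0.844 J/(g·K)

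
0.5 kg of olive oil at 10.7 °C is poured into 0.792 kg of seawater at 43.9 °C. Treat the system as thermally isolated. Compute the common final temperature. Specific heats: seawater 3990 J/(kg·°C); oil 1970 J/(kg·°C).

T_f ≈ 36.0 °C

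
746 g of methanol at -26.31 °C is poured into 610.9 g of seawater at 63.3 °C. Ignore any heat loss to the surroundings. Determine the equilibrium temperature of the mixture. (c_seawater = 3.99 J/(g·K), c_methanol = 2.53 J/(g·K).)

T_f ≈ 24.2 °C

Heat lost by the seawater equals heat gained by the methanol:
610.9·3.99·(63.3 − T) = 746·2.53·(T − (-26.31))
2437.5(63.3 − T) = 1887.4(T − (-26.31))
4324.9 T = 104636  ⇒  T ≈ 24.19 °C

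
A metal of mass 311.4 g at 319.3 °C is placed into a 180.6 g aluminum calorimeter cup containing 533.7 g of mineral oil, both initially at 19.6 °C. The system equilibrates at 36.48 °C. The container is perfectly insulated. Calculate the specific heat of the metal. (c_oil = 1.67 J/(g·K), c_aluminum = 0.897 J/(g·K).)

Let T be the final temperature. ΣQ_i = 0:
311.4×c×(36.48 − 319.3) + 533.7×1.67×(36.48 − 19.6) + 180.6×0.897×(36.48 − 19.6) = 0
-88070 c = -17779
c = -17779/-88070 ≈ 0.2019 J/(g·K)

c ≈ 0.202 J/(g·K)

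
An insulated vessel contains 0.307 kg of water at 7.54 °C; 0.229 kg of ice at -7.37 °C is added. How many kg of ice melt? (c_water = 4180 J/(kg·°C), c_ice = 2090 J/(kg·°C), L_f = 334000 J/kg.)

m_melted ≈ 0.0184 kg

Cooling the water to 0 °C releases 0.307·4180·7.54 = 9675.8 J.
Of that, 0.229·2090·7.37 = 3527.4 J goes to bring the ice to 0 °C, leaving 6148.4 J.
Fully melting the ice requires m_ice L_f = 0.229·334000 = 76486 J.
6148.4 J < 76486 J, so only part of the ice melts and the system sits at 0 °C.
Mass melted = 6148.4/334000 ≈ 0.01841 kg.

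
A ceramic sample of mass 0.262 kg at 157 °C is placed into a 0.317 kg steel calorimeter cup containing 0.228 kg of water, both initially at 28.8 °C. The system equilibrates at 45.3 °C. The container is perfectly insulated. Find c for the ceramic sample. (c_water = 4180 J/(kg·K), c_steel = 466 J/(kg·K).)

c ≈ 621 J/(kg·K)

Energy conservation, ΣQ = 0:
0.262·c·(45.3 − 157) + 0.228·4180·(45.3 − 28.8) + 0.317·466·(45.3 − 28.8) = 0
-29.27 c = -18163
c = -18163/-29.27 ≈ 620.6 J/(kg·K)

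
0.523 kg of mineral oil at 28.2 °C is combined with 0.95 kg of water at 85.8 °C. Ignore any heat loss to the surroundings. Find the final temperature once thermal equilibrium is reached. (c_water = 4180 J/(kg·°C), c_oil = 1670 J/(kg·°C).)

T_f ≈ 75.4 °C

Conservation of energy gives ΣQ = 0:
0.95·4180·(T − 85.8) + 0.523·1670·(T − 28.2) = 0
3971(T − 85.8) + 873.41(T − 28.2) = 0
4844.4 T = 365342
T = 365342 / 4844.4 = 75.4 °C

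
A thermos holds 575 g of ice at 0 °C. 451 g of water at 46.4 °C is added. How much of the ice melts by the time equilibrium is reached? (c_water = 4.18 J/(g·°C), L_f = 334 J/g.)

Heat available from the water dropping to 0 °C: 451·4.18·46.4 = 87472 J.
Fully melting the ice requires m_ice L_f = 575·334 = 192050 J.
That's not enough to melt it all — equilibrium is at 0 °C with ice remaining.
m_melted·334 = 87472  ⇒  m_melted ≈ 261.9 g.

m_melted ≈ 262 g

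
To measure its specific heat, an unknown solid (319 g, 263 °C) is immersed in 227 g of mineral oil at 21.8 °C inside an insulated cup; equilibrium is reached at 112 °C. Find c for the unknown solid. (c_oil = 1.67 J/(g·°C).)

Energy conservation, ΣQ = 0:
319·c·(112 − 263) + 227·1.67·(112 − 21.8) = 0
-48169 c = -34194
c = -34194/-48169 ≈ 0.7099 J/(g·°C)

c ≈ 0.71 J/(g·°C)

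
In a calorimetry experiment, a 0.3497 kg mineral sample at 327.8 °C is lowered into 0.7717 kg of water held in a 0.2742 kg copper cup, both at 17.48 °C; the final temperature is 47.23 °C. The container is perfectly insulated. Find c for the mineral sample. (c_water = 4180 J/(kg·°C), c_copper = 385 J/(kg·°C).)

Taking heat into each body as positive, Σ m c ΔT = 0:
0.3497×c×(47.23 − 327.8) + 0.7717×4180×(47.23 − 17.48) + 0.2742×385×(47.23 − 17.48) = 0
-98.12 c = -99105
c = -99105/-98.12 ≈ 1010 J/(kg·°C)

c ≈ 1010 J/(kg·°C)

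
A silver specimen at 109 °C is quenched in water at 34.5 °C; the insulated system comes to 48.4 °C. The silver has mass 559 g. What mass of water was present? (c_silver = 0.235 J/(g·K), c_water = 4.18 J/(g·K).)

m ≈ 137 g

Heat lost by the silver = heat gained by the water:
559×0.235×(109 − 48.4) = m×4.18×(48.4 − 34.5)
58.1 m = 7960.7  ⇒  m ≈ 137 g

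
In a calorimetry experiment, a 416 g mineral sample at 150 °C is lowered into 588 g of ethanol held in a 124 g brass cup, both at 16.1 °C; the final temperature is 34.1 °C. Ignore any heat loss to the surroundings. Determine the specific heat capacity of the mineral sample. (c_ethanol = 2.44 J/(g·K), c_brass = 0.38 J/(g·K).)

Energy conservation, ΣQ = 0:
416×c×(34.1 − 150) + 588×2.44×(34.1 − 16.1) + 124×0.38×(34.1 − 16.1) = 0
-48214 c = -26673
c = -26673/-48214 ≈ 0.5532 J/(g·K)

c ≈ 0.553 J/(g·K)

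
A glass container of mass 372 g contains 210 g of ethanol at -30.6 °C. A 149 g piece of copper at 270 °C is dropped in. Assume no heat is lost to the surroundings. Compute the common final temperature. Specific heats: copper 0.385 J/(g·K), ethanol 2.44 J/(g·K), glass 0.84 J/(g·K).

T_f ≈ -11.1 °C

With ΣQ=0 the equilibrium temperature is the m·c-weighted mean:
T_f = (57.37*270 + 512.4*(-30.6) + 312.48*(-30.6)) / (57.37 + 512.4 + 312.48)
    = -9752.8 / 882.24 ≈ -11.05 °C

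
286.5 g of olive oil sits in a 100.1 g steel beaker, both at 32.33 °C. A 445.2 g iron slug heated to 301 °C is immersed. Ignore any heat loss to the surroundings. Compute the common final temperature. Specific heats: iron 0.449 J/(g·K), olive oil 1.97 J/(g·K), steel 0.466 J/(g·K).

T_f ≈ 98.6 °C

Setting the total heat transfer to zero:
445.2*0.449*(T − 301) + 286.5*1.97*(T − 32.33) + 100.1*0.466*(T − 32.33) = 0
199.89(T − 301) + 564.4(T − 32.33) + 46.65(T − 32.33) = 0
(199.89 + 564.4 + 46.65) T = 199.89*301 + 564.4*32.33 + 46.65*32.33
T ≈ 98.56 °C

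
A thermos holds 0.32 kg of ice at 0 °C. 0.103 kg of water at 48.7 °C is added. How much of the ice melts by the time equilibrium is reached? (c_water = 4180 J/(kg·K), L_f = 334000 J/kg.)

m_melted ≈ 0.0628 kg

Heat available from the water dropping to 0 °C: 0.103·4180·48.7 = 20967 J.
Melting all 0.32 kg of ice would need 0.32·334000 = 106880 J.
20967 J < 106880 J, so only part of the ice melts and the system sits at 0 °C.
m_melt = 20967 / L_f = 0.06278 kg.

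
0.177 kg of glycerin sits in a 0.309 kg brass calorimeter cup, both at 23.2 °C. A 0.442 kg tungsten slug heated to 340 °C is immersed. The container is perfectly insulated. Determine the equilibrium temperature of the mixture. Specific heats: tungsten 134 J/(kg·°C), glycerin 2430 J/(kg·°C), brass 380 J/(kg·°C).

T_f ≈ 54.1 °C

Energy conservation, ΣQ = 0:
0.442×134×(T − 340) + 0.177×2430×(T − 23.2) + 0.309×380×(T − 23.2) = 0
606.76 T = 32840
T = 32840/606.76 ≈ 54.12 °C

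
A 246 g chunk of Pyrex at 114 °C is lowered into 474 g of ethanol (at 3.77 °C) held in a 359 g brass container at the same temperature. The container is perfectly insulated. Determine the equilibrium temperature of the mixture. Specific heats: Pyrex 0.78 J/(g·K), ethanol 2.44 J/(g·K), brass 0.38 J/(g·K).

T_f ≈ 18.0 °C

T_f = Σ m_i c_i T_i / Σ m_i c_i:
T_f = (191.88·114 + 1156.6·3.77 + 136.42·3.77) / (191.88 + 1156.6 + 136.42)
    = 26749 / 1484.9 ≈ 18.01 °C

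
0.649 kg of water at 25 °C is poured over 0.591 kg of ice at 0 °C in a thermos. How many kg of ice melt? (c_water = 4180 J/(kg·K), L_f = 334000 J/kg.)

m_melted ≈ 0.203 kg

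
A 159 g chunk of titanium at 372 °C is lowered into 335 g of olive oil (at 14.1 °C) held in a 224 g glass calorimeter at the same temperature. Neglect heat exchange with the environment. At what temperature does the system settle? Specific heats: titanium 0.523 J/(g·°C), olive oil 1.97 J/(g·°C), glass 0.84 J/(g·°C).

Heat gained plus heat lost sum to zero:
159×0.523×(T − 372) + 335×1.97×(T − 14.1) + 224×0.84×(T − 14.1) = 0
(83.16 + 659.95 + 188.16) T = 83.16×372 + 659.95×14.1 + 188.16×14.1
T = 42893 / 931.27 = 46.1 °C

T_f ≈ 46.1 °C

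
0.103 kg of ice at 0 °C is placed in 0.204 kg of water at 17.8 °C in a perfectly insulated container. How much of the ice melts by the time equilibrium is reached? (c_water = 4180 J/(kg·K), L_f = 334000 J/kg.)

Cooling the water to 0 °C releases 0.204·4180·17.8 = 15178 J.
Melting all 0.103 kg of ice would need 0.103·334000 = 34402 J.
That's not enough to melt it all — equilibrium is at 0 °C with ice remaining.
Mass melted = 15178/334000 ≈ 0.04544 kg.

m_melted ≈ 0.0454 kg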